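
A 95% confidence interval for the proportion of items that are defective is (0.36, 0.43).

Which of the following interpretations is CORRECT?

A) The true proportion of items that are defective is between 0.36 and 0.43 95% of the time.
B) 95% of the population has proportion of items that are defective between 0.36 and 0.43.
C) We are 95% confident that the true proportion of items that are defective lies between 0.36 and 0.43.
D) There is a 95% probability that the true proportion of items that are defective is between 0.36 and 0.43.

A confidence interval represents our confidence in the procedure, not a probability statement about the parameter.

Key concept: If we repeated this sampling process many times and computed a 95% CI each time, about 95% of those intervals would contain the true population parameter.

For this specific interval (0.36, 0.43):
- Midpoint (point estimate): 0.395
- Margin of error: 0.035

The correct interpretation is the one stating confidence that the true parameter lies in the interval — option C.

C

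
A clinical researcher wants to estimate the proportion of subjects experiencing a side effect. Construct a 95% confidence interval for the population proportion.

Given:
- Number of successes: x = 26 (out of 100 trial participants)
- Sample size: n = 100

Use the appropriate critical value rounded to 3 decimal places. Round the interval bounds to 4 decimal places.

Sample proportion: p̂ = 26/100 = 0.260000

Check conditions for normal approximation:
  np̂ = 26 ≥ 10 ✓
  n(1-p̂) = 74 ≥ 10 ✓

The sample is large enough, so use a z-interval (normal approximation) for the proportion.

For 95% confidence, z* = 1.96 (from standard normal table)

Standard error: SE = √(p̂(1-p̂)/n) = √(0.260000×0.740000/100) = 0.04386342

Margin of error: E = z* × SE = 1.96 × 0.04386342 = 0.085972

Z-interval: p̂ ± E = 0.260000 ± 0.085972 = (0.174028, 0.345972)

Rounded to 4 decimal places:

(0.1740, 0.3460)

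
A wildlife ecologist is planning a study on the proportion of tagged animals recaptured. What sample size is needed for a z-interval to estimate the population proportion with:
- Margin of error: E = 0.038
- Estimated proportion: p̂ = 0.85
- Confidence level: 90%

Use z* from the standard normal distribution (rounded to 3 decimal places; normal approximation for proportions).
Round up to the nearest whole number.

Using z* for proportion z-interval (normal approximation).

For 90% confidence, z* = 1.645 (from standard normal table)

Sample size formula for proportion z-interval: n = z*²p̂(1-p̂)/E²

n = 1.645² × 0.85 × 0.15 / 0.038²
  = 2.706025 × 0.1275 / 0.001444
  = 238.9323

Round up to the nearest whole number: n = 239

239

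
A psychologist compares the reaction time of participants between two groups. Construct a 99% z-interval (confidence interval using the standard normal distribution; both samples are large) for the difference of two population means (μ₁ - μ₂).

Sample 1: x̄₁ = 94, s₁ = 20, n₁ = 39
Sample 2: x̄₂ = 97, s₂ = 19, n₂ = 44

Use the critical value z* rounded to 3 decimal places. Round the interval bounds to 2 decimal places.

Both samples are large (n₁ = 39 ≥ 30, n₂ = 44 ≥ 30), so a z-interval for the difference of means applies.

Point estimate: x̄₁ - x̄₂ = 94 - 97 = -3

Standard error: SE = √(s₁²/n₁ + s₂²/n₂)
= √(20²/39 + 19²/44)
= √(10.256410 + 8.204545)
= 4.296621

For 99% confidence, z* = 2.576 (from standard normal table)
Margin of error: E = z* × SE = 2.576 × 4.296621 = 11.0681

Z-interval: (x̄₁ - x̄₂) ± E = -3 ± 11.0681 = (-14.0681, 8.0681)

Rounded to 2 decimal places:

(-14.07, 8.07)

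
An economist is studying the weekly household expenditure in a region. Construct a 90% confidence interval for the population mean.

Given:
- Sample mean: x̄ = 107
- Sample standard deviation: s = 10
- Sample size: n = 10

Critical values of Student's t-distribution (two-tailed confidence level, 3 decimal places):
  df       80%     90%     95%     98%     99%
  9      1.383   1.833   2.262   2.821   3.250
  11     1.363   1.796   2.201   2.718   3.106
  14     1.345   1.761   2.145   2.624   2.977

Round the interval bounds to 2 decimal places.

The population standard deviation σ is unknown (only the sample standard deviation s is given), so use a t-interval with df = n - 1 = 10 - 1 = 9.

For 90% confidence with df = 9, t* = 1.833 (from t-table)

Standard error: SE = s/√n = 10/√10 = 3.162278

Margin of error: E = t* × SE = 1.833 × 3.162278 = 5.7965

T-interval: x̄ ± E = 107 ± 5.7965 = (101.2035, 112.7965)

Rounded to 2 decimal places:

(101.20, 112.80)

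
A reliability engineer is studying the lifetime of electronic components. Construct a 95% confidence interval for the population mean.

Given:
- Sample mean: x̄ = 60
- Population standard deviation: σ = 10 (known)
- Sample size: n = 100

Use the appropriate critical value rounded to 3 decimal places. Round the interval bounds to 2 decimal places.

The population standard deviation σ is known, so use a z-interval (standard normal critical value).

For 95% confidence, z* = 1.96 (from standard normal table)

Standard error: SE = σ/√n = 10/√100 = 1.000000

Margin of error: E = z* × SE = 1.96 × 1.000000 = 1.9600

Z-interval: x̄ ± E = 60 ± 1.9600 = (58.0400, 61.9600)

Rounded to 2 decimal places:

(58.04, 61.96)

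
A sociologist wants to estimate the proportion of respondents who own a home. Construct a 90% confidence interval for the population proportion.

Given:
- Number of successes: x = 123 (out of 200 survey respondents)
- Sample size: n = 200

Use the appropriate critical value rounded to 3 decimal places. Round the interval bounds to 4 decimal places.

Sample proportion: p̂ = 123/200 = 0.615000

Check conditions for normal approximation:
  np̂ = 123 ≥ 10 ✓
  n(1-p̂) = 77 ≥ 10 ✓

The sample is large enough, so use a z-interval (normal approximation) for the proportion.

For 90% confidence, z* = 1.645 (from standard normal table)

Standard error: SE = √(p̂(1-p̂)/n) = √(0.615000×0.385000/200) = 0.03440748

Margin of error: E = z* × SE = 1.645 × 0.03440748 = 0.056600

Z-interval: p̂ ± E = 0.615000 ± 0.056600 = (0.558400, 0.671600)

Rounded to 4 decimal places:

(0.5584, 0.6716)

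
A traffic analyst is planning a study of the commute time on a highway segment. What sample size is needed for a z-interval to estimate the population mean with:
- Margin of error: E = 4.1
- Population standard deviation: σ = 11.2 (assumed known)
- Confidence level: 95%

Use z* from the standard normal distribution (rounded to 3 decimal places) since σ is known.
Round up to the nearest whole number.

Using z* since population σ is known (z-interval formula).

For 95% confidence, z* = 1.96 (from standard normal table)

Sample size formula for z-interval: n = (z*σ/E)²

n = (1.96 × 11.2 / 4.1)²
  = (5.354146)²
  = 28.6669

Round up to the nearest whole number: n = 29

29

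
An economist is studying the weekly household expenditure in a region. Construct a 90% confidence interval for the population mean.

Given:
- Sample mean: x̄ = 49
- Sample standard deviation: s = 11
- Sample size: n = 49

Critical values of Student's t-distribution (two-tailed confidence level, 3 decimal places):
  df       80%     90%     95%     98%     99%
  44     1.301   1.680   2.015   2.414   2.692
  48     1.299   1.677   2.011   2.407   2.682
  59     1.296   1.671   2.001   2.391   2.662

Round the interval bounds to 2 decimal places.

The population standard deviation σ is unknown (only the sample standard deviation s is given), so use a t-interval with df = n - 1 = 49 - 1 = 48.

For 90% confidence with df = 48, t* = 1.677 (from t-table)

Standard error: SE = s/√n = 11/√49 = 1.571429

Margin of error: E = t* × SE = 1.677 × 1.571429 = 2.6353

T-interval: x̄ ± E = 49 ± 2.6353 = (46.3647, 51.6353)

Rounded to 2 decimal places:

(46.36, 51.64)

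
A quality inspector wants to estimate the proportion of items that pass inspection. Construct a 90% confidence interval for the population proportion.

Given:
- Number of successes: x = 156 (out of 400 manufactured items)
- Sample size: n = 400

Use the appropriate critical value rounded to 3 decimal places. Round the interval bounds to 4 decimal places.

Sample proportion: p̂ = 156/400 = 0.390000

Check conditions for normal approximation:
  np̂ = 156 ≥ 10 ✓
  n(1-p̂) = 244 ≥ 10 ✓

The sample is large enough, so use a z-interval (normal approximation) for the proportion.

For 90% confidence, z* = 1.645 (from standard normal table)

Standard error: SE = √(p̂(1-p̂)/n) = √(0.390000×0.610000/400) = 0.02438750

Margin of error: E = z* × SE = 1.645 × 0.02438750 = 0.040117

Z-interval: p̂ ± E = 0.390000 ± 0.040117 = (0.349883, 0.430117)

Rounded to 4 decimal places:

(0.3499, 0.4301)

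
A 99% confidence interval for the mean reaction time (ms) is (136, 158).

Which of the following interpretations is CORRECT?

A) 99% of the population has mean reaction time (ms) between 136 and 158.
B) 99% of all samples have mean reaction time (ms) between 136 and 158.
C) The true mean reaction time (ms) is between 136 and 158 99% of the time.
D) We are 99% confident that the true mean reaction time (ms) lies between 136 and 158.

A confidence interval represents our confidence in the procedure, not a probability statement about the parameter.

Key concept: If we repeated this sampling process many times and computed a 99% CI each time, about 99% of those intervals would contain the true population parameter.

For this specific interval (136, 158):
- Midpoint (point estimate): 147
- Margin of error: 11

The correct interpretation is the one stating confidence that the true parameter lies in the interval — option D.

D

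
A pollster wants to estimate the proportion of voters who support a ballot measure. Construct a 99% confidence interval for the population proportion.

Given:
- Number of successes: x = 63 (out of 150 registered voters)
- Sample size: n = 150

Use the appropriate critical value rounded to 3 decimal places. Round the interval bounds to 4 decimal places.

Sample proportion: p̂ = 63/150 = 0.420000

Check conditions for normal approximation:
  np̂ = 63 ≥ 10 ✓
  n(1-p̂) = 87 ≥ 10 ✓

The sample is large enough, so use a z-interval (normal approximation) for the proportion.

For 99% confidence, z* = 2.576 (from standard normal table)

Standard error: SE = √(p̂(1-p̂)/n) = √(0.420000×0.580000/150) = 0.04029888

Margin of error: E = z* × SE = 2.576 × 0.04029888 = 0.103810

Z-interval: p̂ ± E = 0.420000 ± 0.103810 = (0.316190, 0.523810)

Rounded to 4 decimal places:

(0.3162, 0.5238)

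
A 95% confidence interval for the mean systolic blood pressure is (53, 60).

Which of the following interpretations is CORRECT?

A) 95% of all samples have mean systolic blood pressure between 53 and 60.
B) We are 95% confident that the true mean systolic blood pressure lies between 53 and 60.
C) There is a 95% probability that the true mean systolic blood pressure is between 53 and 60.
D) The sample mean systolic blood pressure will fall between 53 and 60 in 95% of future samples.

A confidence interval represents our confidence in the procedure, not a probability statement about the parameter.

Key concept: If we repeated this sampling process many times and computed a 95% CI each time, about 95% of those intervals would contain the true population parameter.

For this specific interval (53, 60):
- Midpoint (point estimate): 56.5
- Margin of error: 3.5

The correct interpretation is the one stating confidence that the true parameter lies in the interval — option B.

B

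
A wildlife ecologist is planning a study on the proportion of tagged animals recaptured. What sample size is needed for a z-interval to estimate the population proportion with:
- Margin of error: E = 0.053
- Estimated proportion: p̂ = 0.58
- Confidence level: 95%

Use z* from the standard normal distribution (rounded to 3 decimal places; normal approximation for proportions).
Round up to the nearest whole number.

Using z* for proportion z-interval (normal approximation).

For 95% confidence, z* = 1.96 (from standard normal table)

Sample size formula for proportion z-interval: n = z*²p̂(1-p̂)/E²

n = 1.96² × 0.58 × 0.42 / 0.053²
  = 3.8416 × 0.2436 / 0.002809
  = 333.1484

Round up to the nearest whole number: n = 334

334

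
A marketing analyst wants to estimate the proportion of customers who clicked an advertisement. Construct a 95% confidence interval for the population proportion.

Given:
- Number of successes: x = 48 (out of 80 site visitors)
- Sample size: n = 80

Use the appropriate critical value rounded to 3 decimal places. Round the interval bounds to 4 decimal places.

Sample proportion: p̂ = 48/80 = 0.600000

Check conditions for normal approximation:
  np̂ = 48 ≥ 10 ✓
  n(1-p̂) = 32 ≥ 10 ✓

The sample is large enough, so use a z-interval (normal approximation) for the proportion.

For 95% confidence, z* = 1.96 (from standard normal table)

Standard error: SE = √(p̂(1-p̂)/n) = √(0.600000×0.400000/80) = 0.05477226

Margin of error: E = z* × SE = 1.96 × 0.05477226 = 0.107354

Z-interval: p̂ ± E = 0.600000 ± 0.107354 = (0.492646, 0.707354)

Rounded to 4 decimal places:

(0.4926, 0.7074)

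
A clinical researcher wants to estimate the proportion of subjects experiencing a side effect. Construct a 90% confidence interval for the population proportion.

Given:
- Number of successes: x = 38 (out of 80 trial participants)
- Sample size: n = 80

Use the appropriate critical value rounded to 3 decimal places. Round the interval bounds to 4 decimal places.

Sample proportion: p̂ = 38/80 = 0.475000

Check conditions for normal approximation:
  np̂ = 38 ≥ 10 ✓
  n(1-p̂) = 42 ≥ 10 ✓

The sample is large enough, so use a z-interval (normal approximation) for the proportion.

For 90% confidence, z* = 1.645 (from standard normal table)

Standard error: SE = √(p̂(1-p̂)/n) = √(0.475000×0.525000/80) = 0.05583178

Margin of error: E = z* × SE = 1.645 × 0.05583178 = 0.091843

Z-interval: p̂ ± E = 0.475000 ± 0.091843 = (0.383157, 0.566843)

Rounded to 4 decimal places:

(0.3832, 0.5668)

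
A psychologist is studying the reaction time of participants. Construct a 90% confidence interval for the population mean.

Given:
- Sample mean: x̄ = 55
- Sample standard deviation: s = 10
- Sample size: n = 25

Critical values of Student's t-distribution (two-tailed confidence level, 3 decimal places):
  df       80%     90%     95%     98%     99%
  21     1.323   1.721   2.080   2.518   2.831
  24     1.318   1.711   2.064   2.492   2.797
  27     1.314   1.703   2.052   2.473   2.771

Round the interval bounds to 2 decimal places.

The population standard deviation σ is unknown (only the sample standard deviation s is given), so use a t-interval with df = n - 1 = 25 - 1 = 24.

For 90% confidence with df = 24, t* = 1.711 (from t-table)

Standard error: SE = s/√n = 10/√25 = 2.000000

Margin of error: E = t* × SE = 1.711 × 2.000000 = 3.4220

T-interval: x̄ ± E = 55 ± 3.4220 = (51.5780, 58.4220)

Rounded to 2 decimal places:

(51.58, 58.42)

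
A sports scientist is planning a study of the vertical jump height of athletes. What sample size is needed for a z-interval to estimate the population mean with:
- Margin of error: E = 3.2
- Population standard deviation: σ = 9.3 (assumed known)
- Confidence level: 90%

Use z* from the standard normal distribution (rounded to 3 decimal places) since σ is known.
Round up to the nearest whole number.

Using z* since population σ is known (z-interval formula).

For 90% confidence, z* = 1.645 (from standard normal table)

Sample size formula for z-interval: n = (z*σ/E)²

n = (1.645 × 9.3 / 3.2)²
  = (4.780781)²
  = 22.8559

Round up to the nearest whole number: n = 23

23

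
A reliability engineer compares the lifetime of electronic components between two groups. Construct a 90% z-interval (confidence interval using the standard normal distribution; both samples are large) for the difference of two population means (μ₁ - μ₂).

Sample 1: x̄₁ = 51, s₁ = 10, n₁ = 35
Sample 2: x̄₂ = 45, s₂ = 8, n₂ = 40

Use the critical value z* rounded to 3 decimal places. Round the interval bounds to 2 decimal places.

Both samples are large (n₁ = 35 ≥ 30, n₂ = 40 ≥ 30), so a z-interval for the difference of means applies.

Point estimate: x̄₁ - x̄₂ = 51 - 45 = 6

Standard error: SE = √(s₁²/n₁ + s₂²/n₂)
= √(10²/35 + 8²/40)
= √(2.857143 + 1.600000)
= 2.111195

For 90% confidence, z* = 1.645 (from standard normal table)
Margin of error: E = z* × SE = 1.645 × 2.111195 = 3.4729

Z-interval: (x̄₁ - x̄₂) ± E = 6 ± 3.4729 = (2.5271, 9.4729)

Rounded to 2 decimal places:

(2.53, 9.47)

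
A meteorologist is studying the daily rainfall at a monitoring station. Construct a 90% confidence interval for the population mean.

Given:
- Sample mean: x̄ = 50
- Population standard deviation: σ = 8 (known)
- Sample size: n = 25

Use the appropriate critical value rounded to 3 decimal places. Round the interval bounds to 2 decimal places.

The population standard deviation σ is known, so use a z-interval (standard normal critical value).

For 90% confidence, z* = 1.645 (from standard normal table)

Standard error: SE = σ/√n = 8/√25 = 1.600000

Margin of error: E = z* × SE = 1.645 × 1.600000 = 2.6320

Z-interval: x̄ ± E = 50 ± 2.6320 = (47.3680, 52.6320)

Rounded to 2 decimal places:

(47.37, 52.63)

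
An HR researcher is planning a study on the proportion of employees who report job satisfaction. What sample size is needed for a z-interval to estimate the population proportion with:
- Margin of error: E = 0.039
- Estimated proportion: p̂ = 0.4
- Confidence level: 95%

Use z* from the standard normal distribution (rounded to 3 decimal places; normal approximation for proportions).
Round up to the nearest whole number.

Using z* for proportion z-interval (normal approximation).

For 95% confidence, z* = 1.96 (from standard normal table)

Sample size formula for proportion z-interval: n = z*²p̂(1-p̂)/E²

n = 1.96² × 0.4 × 0.6 / 0.039²
  = 3.8416 × 0.24 / 0.001521
  = 606.1696

Round up to the nearest whole number: n = 607

607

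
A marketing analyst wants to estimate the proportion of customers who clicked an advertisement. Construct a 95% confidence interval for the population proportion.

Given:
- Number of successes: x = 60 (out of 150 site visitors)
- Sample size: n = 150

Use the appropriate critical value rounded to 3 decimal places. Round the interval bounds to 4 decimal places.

Sample proportion: p̂ = 60/150 = 0.400000

Check conditions for normal approximation:
  np̂ = 60 ≥ 10 ✓
  n(1-p̂) = 90 ≥ 10 ✓

The sample is large enough, so use a z-interval (normal approximation) for the proportion.

For 95% confidence, z* = 1.96 (from standard normal table)

Standard error: SE = √(p̂(1-p̂)/n) = √(0.400000×0.600000/150) = 0.04000000

Margin of error: E = z* × SE = 1.96 × 0.04000000 = 0.078400

Z-interval: p̂ ± E = 0.400000 ± 0.078400 = (0.321600, 0.478400)

Rounded to 4 decimal places:

(0.3216, 0.4784)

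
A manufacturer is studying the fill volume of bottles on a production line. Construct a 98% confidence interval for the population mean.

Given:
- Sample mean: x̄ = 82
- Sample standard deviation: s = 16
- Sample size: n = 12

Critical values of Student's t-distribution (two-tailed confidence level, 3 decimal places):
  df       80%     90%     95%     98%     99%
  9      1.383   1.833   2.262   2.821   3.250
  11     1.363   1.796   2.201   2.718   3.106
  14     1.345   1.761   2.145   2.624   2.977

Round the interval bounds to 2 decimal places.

The population standard deviation σ is unknown (only the sample standard deviation s is given), so use a t-interval with df = n - 1 = 12 - 1 = 11.

For 98% confidence with df = 11, t* = 2.718 (from t-table)

Standard error: SE = s/√n = 16/√12 = 4.618802

Margin of error: E = t* × SE = 2.718 × 4.618802 = 12.5539

T-interval: x̄ ± E = 82 ± 12.5539 = (69.4461, 94.5539)

Rounded to 2 decimal places:

(69.45, 94.55)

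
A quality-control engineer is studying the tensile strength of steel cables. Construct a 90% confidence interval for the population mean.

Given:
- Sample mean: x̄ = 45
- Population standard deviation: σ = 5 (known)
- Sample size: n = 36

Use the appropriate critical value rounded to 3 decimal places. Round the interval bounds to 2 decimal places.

The population standard deviation σ is known, so use a z-interval (standard normal critical value).

For 90% confidence, z* = 1.645 (from standard normal table)

Standard error: SE = σ/√n = 5/√36 = 0.833333

Margin of error: E = z* × SE = 1.645 × 0.833333 = 1.3708

Z-interval: x̄ ± E = 45 ± 1.3708 = (43.6292, 46.3708)

Rounded to 2 decimal places:

(43.63, 46.37)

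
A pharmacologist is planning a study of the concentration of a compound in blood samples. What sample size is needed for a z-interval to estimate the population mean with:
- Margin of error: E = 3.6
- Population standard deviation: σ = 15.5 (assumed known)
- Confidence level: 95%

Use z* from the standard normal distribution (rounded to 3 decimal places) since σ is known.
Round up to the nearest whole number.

Using z* since population σ is known (z-interval formula).

For 95% confidence, z* = 1.96 (from standard normal table)

Sample size formula for z-interval: n = (z*σ/E)²

n = (1.96 × 15.5 / 3.6)²
  = (8.438889)²
  = 71.2148

Round up to the nearest whole number: n = 72

72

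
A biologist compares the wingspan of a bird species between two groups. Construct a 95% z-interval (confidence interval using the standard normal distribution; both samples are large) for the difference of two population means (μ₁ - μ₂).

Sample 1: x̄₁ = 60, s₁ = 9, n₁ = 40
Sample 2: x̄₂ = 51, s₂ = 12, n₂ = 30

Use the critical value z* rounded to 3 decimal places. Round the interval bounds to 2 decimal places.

Both samples are large (n₁ = 40 ≥ 30, n₂ = 30 ≥ 30), so a z-interval for the difference of means applies.

Point estimate: x̄₁ - x̄₂ = 60 - 51 = 9

Standard error: SE = √(s₁²/n₁ + s₂²/n₂)
= √(9²/40 + 12²/30)
= √(2.025000 + 4.800000)
= 2.612470

For 95% confidence, z* = 1.96 (from standard normal table)
Margin of error: E = z* × SE = 1.96 × 2.612470 = 5.1204

Z-interval: (x̄₁ - x̄₂) ± E = 9 ± 5.1204 = (3.8796, 14.1204)

Rounded to 2 decimal places:

(3.88, 14.12)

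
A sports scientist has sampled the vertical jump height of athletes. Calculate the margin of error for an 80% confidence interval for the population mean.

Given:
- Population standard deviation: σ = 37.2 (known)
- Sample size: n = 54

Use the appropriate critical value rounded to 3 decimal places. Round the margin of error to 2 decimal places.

The population standard deviation σ is known, so use the z-interval margin of error formula.

For 80% confidence, z* = 1.282 (from standard normal table)

Margin of error formula for z-interval: E = z* × σ/√n

E = 1.282 × 37.2/√54
  = 1.282 × 5.062279
  = 6.4898

Rounded to 2 decimal places:

6.49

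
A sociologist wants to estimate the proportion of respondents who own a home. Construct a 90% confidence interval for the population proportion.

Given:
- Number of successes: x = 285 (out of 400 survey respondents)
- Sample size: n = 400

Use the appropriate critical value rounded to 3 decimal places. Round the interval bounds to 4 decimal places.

Sample proportion: p̂ = 285/400 = 0.712500

Check conditions for normal approximation:
  np̂ = 285 ≥ 10 ✓
  n(1-p̂) = 115 ≥ 10 ✓

The sample is large enough, so use a z-interval (normal approximation) for the proportion.

For 90% confidence, z* = 1.645 (from standard normal table)

Standard error: SE = √(p̂(1-p̂)/n) = √(0.712500×0.287500/400) = 0.02262983

Margin of error: E = z* × SE = 1.645 × 0.02262983 = 0.037226

Z-interval: p̂ ± E = 0.712500 ± 0.037226 = (0.675274, 0.749726)

Rounded to 4 decimal places:

(0.6753, 0.7497)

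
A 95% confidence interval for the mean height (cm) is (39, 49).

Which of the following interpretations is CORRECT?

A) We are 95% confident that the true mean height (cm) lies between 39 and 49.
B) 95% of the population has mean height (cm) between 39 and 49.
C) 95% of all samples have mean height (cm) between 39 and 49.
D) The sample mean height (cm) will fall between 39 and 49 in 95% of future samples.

A confidence interval represents our confidence in the procedure, not a probability statement about the parameter.

Key concept: If we repeated this sampling process many times and computed a 95% CI each time, about 95% of those intervals would contain the true population parameter.

For this specific interval (39, 49):
- Midpoint (point estimate): 44
- Margin of error: 5

The correct interpretation is the one stating confidence that the true parameter lies in the interval — option A.

A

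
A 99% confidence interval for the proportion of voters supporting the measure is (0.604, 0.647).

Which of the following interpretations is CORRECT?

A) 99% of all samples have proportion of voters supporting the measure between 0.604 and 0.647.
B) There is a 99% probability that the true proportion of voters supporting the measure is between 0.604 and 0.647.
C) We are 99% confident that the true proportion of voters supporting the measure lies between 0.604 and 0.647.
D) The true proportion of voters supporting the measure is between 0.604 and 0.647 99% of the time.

A confidence interval represents our confidence in the procedure, not a probability statement about the parameter.

Key concept: If we repeated this sampling process many times and computed a 99% CI each time, about 99% of those intervals would contain the true population parameter.

For this specific interval (0.604, 0.647):
- Midpoint (point estimate): 0.6255
- Margin of error: 0.0215

The correct interpretation is the one stating confidence that the true parameter lies in the interval — option C.

C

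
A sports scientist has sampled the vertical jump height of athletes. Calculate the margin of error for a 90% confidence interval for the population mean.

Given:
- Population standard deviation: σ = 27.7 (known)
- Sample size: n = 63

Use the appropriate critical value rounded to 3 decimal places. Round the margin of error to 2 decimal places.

The population standard deviation σ is known, so use the z-interval margin of error formula.

For 90% confidence, z* = 1.645 (from standard normal table)

Margin of error formula for z-interval: E = z* × σ/√n

E = 1.645 × 27.7/√63
  = 1.645 × 3.489872
  = 5.7408

Rounded to 2 decimal places:

5.74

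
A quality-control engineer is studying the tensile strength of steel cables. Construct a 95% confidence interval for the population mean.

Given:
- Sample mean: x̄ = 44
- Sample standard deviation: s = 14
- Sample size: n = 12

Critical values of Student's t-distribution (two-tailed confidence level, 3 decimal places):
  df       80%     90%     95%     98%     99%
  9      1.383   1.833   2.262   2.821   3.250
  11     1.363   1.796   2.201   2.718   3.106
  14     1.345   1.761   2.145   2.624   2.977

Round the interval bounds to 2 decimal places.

The population standard deviation σ is unknown (only the sample standard deviation s is given), so use a t-interval with df = n - 1 = 12 - 1 = 11.

For 95% confidence with df = 11, t* = 2.201 (from t-table)

Standard error: SE = s/√n = 14/√12 = 4.041452

Margin of error: E = t* × SE = 2.201 × 4.041452 = 8.8952

T-interval: x̄ ± E = 44 ± 8.8952 = (35.1048, 52.8952)

Rounded to 2 decimal places:

(35.10, 52.90)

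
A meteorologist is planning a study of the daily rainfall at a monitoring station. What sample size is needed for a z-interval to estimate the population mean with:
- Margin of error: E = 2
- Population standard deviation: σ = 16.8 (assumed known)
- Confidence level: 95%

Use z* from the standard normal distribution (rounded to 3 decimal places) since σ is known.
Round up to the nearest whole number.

Using z* since population σ is known (z-interval formula).

For 95% confidence, z* = 1.96 (from standard normal table)

Sample size formula for z-interval: n = (z*σ/E)²

n = (1.96 × 16.8 / 2)²
  = (16.464000)²
  = 271.0633

Round up to the nearest whole number: n = 272

272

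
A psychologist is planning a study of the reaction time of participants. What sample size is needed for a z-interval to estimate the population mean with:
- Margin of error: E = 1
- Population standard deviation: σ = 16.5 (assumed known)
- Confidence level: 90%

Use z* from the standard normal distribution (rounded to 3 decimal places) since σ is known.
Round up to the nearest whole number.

Using z* since population σ is known (z-interval formula).

For 90% confidence, z* = 1.645 (from standard normal table)

Sample size formula for z-interval: n = (z*σ/E)²

n = (1.645 × 16.5 / 1)²
  = (27.142500)²
  = 736.7153

Round up to the nearest whole number: n = 737

737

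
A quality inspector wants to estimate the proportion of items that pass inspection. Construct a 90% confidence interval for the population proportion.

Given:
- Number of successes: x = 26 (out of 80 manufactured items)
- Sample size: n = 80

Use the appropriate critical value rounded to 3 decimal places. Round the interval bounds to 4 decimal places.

Sample proportion: p̂ = 26/80 = 0.325000

Check conditions for normal approximation:
  np̂ = 26 ≥ 10 ✓
  n(1-p̂) = 54 ≥ 10 ✓

The sample is large enough, so use a z-interval (normal approximation) for the proportion.

For 90% confidence, z* = 1.645 (from standard normal table)

Standard error: SE = √(p̂(1-p̂)/n) = √(0.325000×0.675000/80) = 0.05236590

Margin of error: E = z* × SE = 1.645 × 0.05236590 = 0.086142

Z-interval: p̂ ± E = 0.325000 ± 0.086142 = (0.238858, 0.411142)

Rounded to 4 decimal places:

(0.2389, 0.4111)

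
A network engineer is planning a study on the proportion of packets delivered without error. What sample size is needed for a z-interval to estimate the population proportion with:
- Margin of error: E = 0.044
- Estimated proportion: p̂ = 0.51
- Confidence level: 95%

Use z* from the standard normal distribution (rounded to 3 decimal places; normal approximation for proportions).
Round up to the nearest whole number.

Using z* for proportion z-interval (normal approximation).

For 95% confidence, z* = 1.96 (from standard normal table)

Sample size formula for proportion z-interval: n = z*²p̂(1-p̂)/E²

n = 1.96² × 0.51 × 0.49 / 0.044²
  = 3.8416 × 0.2499 / 0.001936
  = 495.8760

Round up to the nearest whole number: n = 496

496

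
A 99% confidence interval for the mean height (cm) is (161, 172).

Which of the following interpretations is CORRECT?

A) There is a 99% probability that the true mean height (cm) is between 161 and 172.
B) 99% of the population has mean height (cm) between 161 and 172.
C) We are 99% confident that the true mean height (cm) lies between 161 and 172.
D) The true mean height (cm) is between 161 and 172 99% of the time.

A confidence interval represents our confidence in the procedure, not a probability statement about the parameter.

Key concept: If we repeated this sampling process many times and computed a 99% CI each time, about 99% of those intervals would contain the true population parameter.

For this specific interval (161, 172):
- Midpoint (point estimate): 166.5
- Margin of error: 5.5

The correct interpretation is the one stating confidence that the true parameter lies in the interval — option C.

C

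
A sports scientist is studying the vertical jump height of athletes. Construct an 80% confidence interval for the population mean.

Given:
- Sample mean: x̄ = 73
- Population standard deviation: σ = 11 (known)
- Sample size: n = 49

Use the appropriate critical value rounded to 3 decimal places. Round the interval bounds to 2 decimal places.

The population standard deviation σ is known, so use a z-interval (standard normal critical value).

For 80% confidence, z* = 1.282 (from standard normal table)

Standard error: SE = σ/√n = 11/√49 = 1.571429

Margin of error: E = z* × SE = 1.282 × 1.571429 = 2.0146

Z-interval: x̄ ± E = 73 ± 2.0146 = (70.9854, 75.0146)

Rounded to 2 decimal places:

(70.99, 75.01)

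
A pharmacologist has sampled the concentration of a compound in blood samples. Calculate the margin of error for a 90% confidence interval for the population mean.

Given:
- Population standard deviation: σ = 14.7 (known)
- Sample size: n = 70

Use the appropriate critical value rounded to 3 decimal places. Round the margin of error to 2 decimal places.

The population standard deviation σ is known, so use the z-interval margin of error formula.

For 90% confidence, z* = 1.645 (from standard normal table)

Margin of error formula for z-interval: E = z* × σ/√n

E = 1.645 × 14.7/√70
  = 1.645 × 1.756986
  = 2.8902

Rounded to 2 decimal places:

2.89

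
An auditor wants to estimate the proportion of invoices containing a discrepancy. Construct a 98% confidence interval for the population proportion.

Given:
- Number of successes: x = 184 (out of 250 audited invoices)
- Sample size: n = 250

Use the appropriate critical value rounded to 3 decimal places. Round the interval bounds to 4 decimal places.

Sample proportion: p̂ = 184/250 = 0.736000

Check conditions for normal approximation:
  np̂ = 184 ≥ 10 ✓
  n(1-p̂) = 66 ≥ 10 ✓

The sample is large enough, so use a z-interval (normal approximation) for the proportion.

For 98% confidence, z* = 2.326 (from standard normal table)

Standard error: SE = √(p̂(1-p̂)/n) = √(0.736000×0.264000/250) = 0.02787859

Margin of error: E = z* × SE = 2.326 × 0.02787859 = 0.064846

Z-interval: p̂ ± E = 0.736000 ± 0.064846 = (0.671154, 0.800846)

Rounded to 4 decimal places:

(0.6712, 0.8008)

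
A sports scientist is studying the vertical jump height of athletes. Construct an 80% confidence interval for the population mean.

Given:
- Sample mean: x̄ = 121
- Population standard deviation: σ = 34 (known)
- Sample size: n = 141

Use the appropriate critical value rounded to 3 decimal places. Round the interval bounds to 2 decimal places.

The population standard deviation σ is known, so use a z-interval (standard normal critical value).

For 80% confidence, z* = 1.282 (from standard normal table)

Standard error: SE = σ/√n = 34/√141 = 2.863317

Margin of error: E = z* × SE = 1.282 × 2.863317 = 3.6708

Z-interval: x̄ ± E = 121 ± 3.6708 = (117.3292, 124.6708)

Rounded to 2 decimal places:

(117.33, 124.67)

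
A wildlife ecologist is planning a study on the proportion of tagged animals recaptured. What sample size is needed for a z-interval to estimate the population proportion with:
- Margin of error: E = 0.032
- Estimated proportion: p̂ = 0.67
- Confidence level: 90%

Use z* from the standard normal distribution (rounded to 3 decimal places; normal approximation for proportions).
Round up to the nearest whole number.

Using z* for proportion z-interval (normal approximation).

For 90% confidence, z* = 1.645 (from standard normal table)

Sample size formula for proportion z-interval: n = z*²p̂(1-p̂)/E²

n = 1.645² × 0.67 × 0.33 / 0.032²
  = 2.706025 × 0.2211 / 0.001024
  = 584.2794

Round up to the nearest whole number: n = 585

585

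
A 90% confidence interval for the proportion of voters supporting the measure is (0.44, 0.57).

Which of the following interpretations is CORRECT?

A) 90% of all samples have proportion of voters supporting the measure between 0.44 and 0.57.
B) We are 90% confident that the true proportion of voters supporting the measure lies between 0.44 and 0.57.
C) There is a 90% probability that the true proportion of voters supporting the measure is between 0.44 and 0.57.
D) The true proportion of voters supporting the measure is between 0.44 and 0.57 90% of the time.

A confidence interval represents our confidence in the procedure, not a probability statement about the parameter.

Key concept: If we repeated this sampling process many times and computed a 90% CI each time, about 90% of those intervals would contain the true population parameter.

For this specific interval (0.44, 0.57):
- Midpoint (point estimate): 0.505
- Margin of error: 0.065

The correct interpretation is the one stating confidence that the true parameter lies in the interval — option B.

B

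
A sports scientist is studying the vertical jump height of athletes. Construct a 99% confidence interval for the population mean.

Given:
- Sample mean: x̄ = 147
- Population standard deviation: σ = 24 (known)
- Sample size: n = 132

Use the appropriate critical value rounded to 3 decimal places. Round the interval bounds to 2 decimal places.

The population standard deviation σ is known, so use a z-interval (standard normal critical value).

For 99% confidence, z* = 2.576 (from standard normal table)

Standard error: SE = σ/√n = 24/√132 = 2.088932

Margin of error: E = z* × SE = 2.576 × 2.088932 = 5.3811

Z-interval: x̄ ± E = 147 ± 5.3811 = (141.6189, 152.3811)

Rounded to 2 decimal places:

(141.62, 152.38)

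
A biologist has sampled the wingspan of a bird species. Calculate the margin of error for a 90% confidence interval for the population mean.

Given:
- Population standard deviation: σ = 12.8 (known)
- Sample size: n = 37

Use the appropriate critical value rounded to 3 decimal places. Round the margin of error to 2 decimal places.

The population standard deviation σ is known, so use the z-interval margin of error formula.

For 90% confidence, z* = 1.645 (from standard normal table)

Margin of error formula for z-interval: E = z* × σ/√n

E = 1.645 × 12.8/√37
  = 1.645 × 2.104307
  = 3.4616

Rounded to 2 decimal places:

3.46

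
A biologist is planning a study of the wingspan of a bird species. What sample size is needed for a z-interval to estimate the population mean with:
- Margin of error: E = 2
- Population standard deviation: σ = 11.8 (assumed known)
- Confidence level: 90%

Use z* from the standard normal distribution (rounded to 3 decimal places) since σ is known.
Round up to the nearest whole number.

Using z* since population σ is known (z-interval formula).

For 90% confidence, z* = 1.645 (from standard normal table)

Sample size formula for z-interval: n = (z*σ/E)²

n = (1.645 × 11.8 / 2)²
  = (9.705500)²
  = 94.1967

Round up to the nearest whole number: n = 95

95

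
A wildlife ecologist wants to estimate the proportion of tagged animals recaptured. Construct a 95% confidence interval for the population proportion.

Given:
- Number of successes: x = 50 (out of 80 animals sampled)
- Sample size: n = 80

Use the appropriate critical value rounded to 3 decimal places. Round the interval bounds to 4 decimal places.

Sample proportion: p̂ = 50/80 = 0.625000

Check conditions for normal approximation:
  np̂ = 50 ≥ 10 ✓
  n(1-p̂) = 30 ≥ 10 ✓

The sample is large enough, so use a z-interval (normal approximation) for the proportion.

For 95% confidence, z* = 1.96 (from standard normal table)

Standard error: SE = √(p̂(1-p̂)/n) = √(0.625000×0.375000/80) = 0.05412659

Margin of error: E = z* × SE = 1.96 × 0.05412659 = 0.106088

Z-interval: p̂ ± E = 0.625000 ± 0.106088 = (0.518912, 0.731088)

Rounded to 4 decimal places:

(0.5189, 0.7311)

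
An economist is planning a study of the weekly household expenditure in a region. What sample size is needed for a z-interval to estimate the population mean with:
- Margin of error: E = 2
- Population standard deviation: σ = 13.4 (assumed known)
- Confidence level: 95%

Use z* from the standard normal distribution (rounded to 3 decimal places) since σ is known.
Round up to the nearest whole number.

Using z* since population σ is known (z-interval formula).

For 95% confidence, z* = 1.96 (from standard normal table)

Sample size formula for z-interval: n = (z*σ/E)²

n = (1.96 × 13.4 / 2)²
  = (13.132000)²
  = 172.4494

Round up to the nearest whole number: n = 173

173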